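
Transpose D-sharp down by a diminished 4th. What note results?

D down a perfect fourth is A, so the target letter is A.
From D#, a diminished fourth is 4 semitones down: A##.

A##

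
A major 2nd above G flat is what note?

Ab

A second above G lands on the letter A.
A major second spans 2 semitones, so Gb moves to pitch class 8. On the letter A that is Ab.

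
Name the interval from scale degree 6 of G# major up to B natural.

Scale degree 6 of G# major is E#.
E# up to B: letters E→B make it a fifth; 6 semitones makes it diminished.

diminished fifth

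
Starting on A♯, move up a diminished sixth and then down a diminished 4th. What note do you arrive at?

C#

A diminished sixth up from A# is F (letter F, 7 semitones up).
A diminished fourth down from F is C# (letter C, 4 semitones down).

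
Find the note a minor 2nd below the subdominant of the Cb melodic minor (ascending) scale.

The subdominant of Cb melodic minor (ascending) is Fb.
A minor second (1 semitone) below Fb lands on the letter E, giving Eb.

Eb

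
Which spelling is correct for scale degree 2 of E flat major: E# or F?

F

Each scale degree takes a distinct letter name. Degree 2 of a scale on E must use the letter F.
F and E# are enharmonically the same pitch, but only F uses the letter F, so it is the correct spelling here.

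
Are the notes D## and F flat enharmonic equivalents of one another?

D## = pitch class 4 and Fb = pitch class 4 — the same pitch class, so they are enharmonic equivalents.

Yes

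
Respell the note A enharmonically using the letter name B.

Plain B sits 2 semitones above A, so on the letter B the same pitch needs a double flat: Bbb.

Bbb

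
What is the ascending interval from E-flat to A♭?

Counting letters E–F–G–A gives a fourth.
Eb→Ab = 5 semitones, exactly the perfect fourth.

perfect fourth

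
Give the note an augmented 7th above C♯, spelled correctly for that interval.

A seventh above C lands on the letter B.
An augmented seventh spans 12 semitones, so C# moves to pitch class 1. On the letter B that is B##.

B##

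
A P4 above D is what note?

D up a perfect fourth is G, so the target letter is G.
From D, a perfect fourth is 5 semitones up: G.

G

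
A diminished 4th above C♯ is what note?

F

A fourth above C lands on the letter F.
A diminished fourth spans 4 semitones, so C# moves to pitch class 5. On the letter F that is F.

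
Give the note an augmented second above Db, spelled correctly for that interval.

E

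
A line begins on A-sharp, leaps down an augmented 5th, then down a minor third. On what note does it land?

An augmented fifth down from A# is D (letter D, 8 semitones down).
A minor third down from D is B (letter B, 3 semitones down).

B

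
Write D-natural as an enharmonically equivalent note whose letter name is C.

C##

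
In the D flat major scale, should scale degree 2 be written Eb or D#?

Eb

Each scale degree takes a distinct letter name. Degree 2 of a scale on D must use the letter E.
Eb and D# are enharmonically the same pitch, but only Eb uses the letter E, so it is the correct spelling here.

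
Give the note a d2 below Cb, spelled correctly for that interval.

B

C down a major second is Bb, so the target letter is B.
From Cb, a diminished second is 0 semitones down: B.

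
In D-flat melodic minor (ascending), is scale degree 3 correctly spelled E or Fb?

Fb

Each scale degree takes a distinct letter name. Degree 3 of a scale on D must use the letter F.
Fb and E are enharmonically the same pitch, but only Fb uses the letter F, so it is the correct spelling here.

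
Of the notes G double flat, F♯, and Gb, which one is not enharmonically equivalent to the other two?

In 12-tone equal temperament, enharmonic equivalents share a pitch class. Gbb is pitch class 5; F# is pitch class 6; Gb is pitch class 6.
F# and Gb share pitch class 6, while Gbb is pitch class 5.

Gbb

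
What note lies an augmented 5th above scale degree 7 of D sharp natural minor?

G##

Scale degree 7 of D# natural minor is C#.
An augmented fifth (8 semitones) above C# lands on the letter G, giving G##.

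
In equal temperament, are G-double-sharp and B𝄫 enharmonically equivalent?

G## = pitch class 9 and Bbb = pitch class 9 — the same pitch class, so they are enharmonic equivalents.

Yes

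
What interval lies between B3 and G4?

minor sixth

The letter names run B→G, a span of 5 letter steps, so the interval is some kind of sixth.
B to G is 8 semitones. A major sixth is 9, so 8 makes it minor.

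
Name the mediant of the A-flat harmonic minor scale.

Degree 3 takes the letter 2 steps above A, which is C.
In harmonic minor, degree 3 sits 3 semitones above the tonic. Ab + 3 semitones is pitch class 11, spelled on C as Cb.

Cb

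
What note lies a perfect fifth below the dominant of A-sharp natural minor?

The dominant of A# natural minor is E#.
A perfect fifth (7 semitones) below E# lands on the letter A, giving A#.

A#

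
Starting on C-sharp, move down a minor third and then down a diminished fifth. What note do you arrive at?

D##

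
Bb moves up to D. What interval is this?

Counting letters B–C–D gives a third.
Bb→D = 4 semitones, exactly the major third.

major third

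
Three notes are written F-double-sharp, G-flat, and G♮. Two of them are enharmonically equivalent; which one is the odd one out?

In 12-tone equal temperament, enharmonic equivalents share a pitch class. F## is pitch class 7; Gb is pitch class 6; G is pitch class 7.
F## and G share pitch class 7, while Gb is pitch class 6.

Gb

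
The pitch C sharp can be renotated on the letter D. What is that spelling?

Db

Plain D sits 1 semitone above C#, so on the letter D the same pitch needs a flat: Db.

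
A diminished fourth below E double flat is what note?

A fourth below E lands on the letter B.
A diminished fourth spans 4 semitones, so Ebb moves to pitch class 10. On the letter B that is Bb.

Bb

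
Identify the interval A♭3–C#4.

augmented third

The letter names run A→C, a span of 2 letter steps, so the interval is some kind of third.
Ab to C# is 5 semitones. A major third is 4, so 5 makes it augmented.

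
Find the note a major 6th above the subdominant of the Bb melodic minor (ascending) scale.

C

The subdominant of Bb melodic minor (ascending) is Eb.
A major sixth (9 semitones) above Eb lands on the letter C, giving C.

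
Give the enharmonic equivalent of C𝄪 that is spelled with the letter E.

Ebb

C## is pitch class 2. The letter E alone is pitch class 4.
To reach pitch class 2 from E requires an offset of -2 semitones, i.e. double flat: Ebb.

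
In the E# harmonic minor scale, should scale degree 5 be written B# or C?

Each scale degree takes a distinct letter name. Degree 5 of a scale on E must use the letter B.
B# and C are enharmonically the same pitch, but only B# uses the letter B, so it is the correct spelling here.

B#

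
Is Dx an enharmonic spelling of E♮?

Yes

D## = pitch class 4 and E = pitch class 4 — the same pitch class, so they are enharmonic equivalents.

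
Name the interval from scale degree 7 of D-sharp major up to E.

diminished third

Scale degree 7 of D# major is C##.
C## up to E: letters C→E make it a third; 2 semitones makes it diminished.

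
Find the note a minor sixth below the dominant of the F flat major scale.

Eb

The dominant of Fb major is Cb.
A minor sixth (8 semitones) below Cb lands on the letter E, giving Eb.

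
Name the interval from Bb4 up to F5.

The letter names run B→F, a span of 4 letter steps, so the interval is some kind of fifth.
Bb to F is 7 semitones. A perfect fifth is 7, so 7 makes it perfect.

perfect fifth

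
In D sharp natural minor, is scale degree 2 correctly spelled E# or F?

Each scale degree takes a distinct letter name. Degree 2 of a scale on D must use the letter E.
E# and F are enharmonically the same pitch, but only E# uses the letter E, so it is the correct spelling here.

E#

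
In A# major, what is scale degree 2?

Degree 2 takes the letter 1 step above A, which is B.
In major, degree 2 sits 2 semitones above the tonic. A# + 2 semitones is pitch class 0, spelled on B as B#.

B#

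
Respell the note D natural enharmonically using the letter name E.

D is pitch class 2. The letter E alone is pitch class 4.
To reach pitch class 2 from E requires an offset of -2 semitones, i.e. double flat: Ebb.

Ebb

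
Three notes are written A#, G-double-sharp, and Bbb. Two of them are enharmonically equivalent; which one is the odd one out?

A#

In 12-tone equal temperament, enharmonic equivalents share a pitch class. A# is pitch class 10; G## is pitch class 9; Bbb is pitch class 9.
G## and Bbb share pitch class 9, while A# is pitch class 10.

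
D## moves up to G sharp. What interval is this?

Counting letters D–E–F–G gives a fourth.
D##→G# = 4 semitones, 1 narrower than the perfect fourth (5), so diminished.

diminished fourth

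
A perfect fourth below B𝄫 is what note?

B down a perfect fourth is F#, so the target letter is F.
From Bbb, a perfect fourth is 5 semitones down: Fb.

Fb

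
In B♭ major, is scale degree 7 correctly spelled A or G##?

A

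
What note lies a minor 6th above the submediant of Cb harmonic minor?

Fbb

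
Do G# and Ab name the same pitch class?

G# = pitch class 8 and Ab = pitch class 8 — the same pitch class, so they are enharmonic equivalents.

Yes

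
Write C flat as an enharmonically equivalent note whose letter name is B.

B

Cb is pitch class 11. The letter B alone is pitch class 11.
Pitch class 11 on B needs no accidental: B.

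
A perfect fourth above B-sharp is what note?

E#

A fourth above B lands on the letter E.
A perfect fourth spans 5 semitones, so B# moves to pitch class 5. On the letter E that is E#.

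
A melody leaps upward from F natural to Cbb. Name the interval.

Counting letters F–G–A–B–C gives a fifth.
F→Cbb = 5 semitones, 2 narrower than the perfect fifth (7), so doubly diminished.

doubly diminished fifth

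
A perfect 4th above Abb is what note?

A up a perfect fourth is D, so the target letter is D.
From Abb, a perfect fourth is 5 semitones up: Dbb.

Dbb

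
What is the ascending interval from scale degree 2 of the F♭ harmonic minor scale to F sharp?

Scale degree 2 of Fb harmonic minor is Gb.
Gb up to F#: letters G→F make it a seventh; 12 semitones makes it augmented.

augmented seventh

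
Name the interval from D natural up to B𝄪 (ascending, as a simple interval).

doubly augmented sixth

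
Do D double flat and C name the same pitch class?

Yes

Dbb is pitch class 0; C is pitch class 0.
All spellings map to pitch class 0, so they are enharmonically equivalent.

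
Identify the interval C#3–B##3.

The letter names run C→B, a span of 6 letter steps, so the interval is some kind of seventh.
C# to B## is 12 semitones. A major seventh is 11, so 12 makes it augmented.

augmented seventh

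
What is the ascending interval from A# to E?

diminished fifth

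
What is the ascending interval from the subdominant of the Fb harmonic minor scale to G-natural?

augmented sixth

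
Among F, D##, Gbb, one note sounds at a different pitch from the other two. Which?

D##

In 12-tone equal temperament, enharmonic equivalents share a pitch class. F is pitch class 5; D## is pitch class 4; Gbb is pitch class 5.
F and Gbb share pitch class 5, while D## is pitch class 4.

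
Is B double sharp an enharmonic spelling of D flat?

B## is pitch class 1; Db is pitch class 1.
All spellings map to pitch class 1, so they are enharmonically equivalent.

Yes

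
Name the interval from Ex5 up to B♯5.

diminished fifth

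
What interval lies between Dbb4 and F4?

augmented third

Counting letters D–E–F gives a third.
Dbb→F = 5 semitones, 1 wider than the major third (4), so augmented.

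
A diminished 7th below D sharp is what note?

D down a major seventh is Eb, so the target letter is E.
From D#, a diminished seventh is 9 semitones down: E##.

E##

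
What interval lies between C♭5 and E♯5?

doubly augmented third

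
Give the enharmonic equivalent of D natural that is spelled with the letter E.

Ebb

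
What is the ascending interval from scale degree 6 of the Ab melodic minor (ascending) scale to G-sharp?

Scale degree 6 of Ab melodic minor (ascending) is F.
F up to G#: letters F→G make it a second; 3 semitones makes it augmented.

augmented second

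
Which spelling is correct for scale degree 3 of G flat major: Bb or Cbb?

Bb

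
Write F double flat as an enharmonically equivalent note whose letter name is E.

Eb

Fbb is pitch class 3. The letter E alone is pitch class 4.
To reach pitch class 3 from E requires an offset of -1 semitone, i.e. flat: Eb.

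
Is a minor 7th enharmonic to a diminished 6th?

No

A minor seventh spans 10 semitones; a diminished sixth spans 7.
The spans differ, so they are not enharmonic equivalents.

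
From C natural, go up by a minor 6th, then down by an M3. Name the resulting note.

A minor sixth up from C is Ab (letter A, 8 semitones up).
A major third down from Ab is Fb (letter F, 4 semitones down).

Fb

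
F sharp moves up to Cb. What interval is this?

doubly diminished fifth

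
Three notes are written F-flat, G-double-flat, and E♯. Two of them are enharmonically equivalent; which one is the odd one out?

In 12-tone equal temperament, enharmonic equivalents share a pitch class. Fb is pitch class 4; Gbb is pitch class 5; E# is pitch class 5.
Gbb and E# share pitch class 5, while Fb is pitch class 4.

Fb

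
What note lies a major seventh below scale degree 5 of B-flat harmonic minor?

Scale degree 5 of Bb harmonic minor is F.
A major seventh (11 semitones) below F lands on the letter G, giving Gb.

Gb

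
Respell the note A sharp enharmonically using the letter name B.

Bb

Plain B sits 1 semitone above A#, so on the letter B the same pitch needs a flat: Bb.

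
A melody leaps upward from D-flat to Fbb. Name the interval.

Counting letters D–E–F gives a third.
Db→Fbb = 2 semitones, 2 narrower than the major third (4), so diminished.

diminished third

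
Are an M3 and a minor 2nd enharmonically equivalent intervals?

No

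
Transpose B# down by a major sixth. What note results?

B down a major sixth is D, so the target letter is D.
From B#, a major sixth is 9 semitones down: D#.

D#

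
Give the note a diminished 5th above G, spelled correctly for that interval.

Db

G up a perfect fifth is D, so the target letter is D.
From G, a diminished fifth is 6 semitones up: Db.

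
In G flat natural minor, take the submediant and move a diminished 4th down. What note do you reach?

Bb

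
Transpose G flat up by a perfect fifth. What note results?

G up a perfect fifth is D, so the target letter is D.
From Gb, a perfect fifth is 7 semitones up: Db.

Db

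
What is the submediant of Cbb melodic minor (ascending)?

Degree 6 takes the letter 5 steps above C, which is A.
In melodic minor (ascending), degree 6 sits 9 semitones above the tonic. Cbb + 9 semitones is pitch class 7, spelled on A as Abb.

Abb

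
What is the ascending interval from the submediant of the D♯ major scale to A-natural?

The submediant of D# major is B#.
B# up to A: letters B→A make it a seventh; 9 semitones makes it diminished.

diminished seventh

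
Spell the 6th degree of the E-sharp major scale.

C##

The E# major scale runs E# F## G## A# B# C## D##.
Degree 6 is C##.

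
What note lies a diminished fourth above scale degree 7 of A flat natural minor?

Scale degree 7 of Ab natural minor is Gb.
A diminished fourth (4 semitones) above Gb lands on the letter C, giving Cbb.

Cbb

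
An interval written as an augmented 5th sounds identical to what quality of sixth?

An augmented fifth spans 8 semitones.
A sixth spanning 8 semitones is minor (the major sixth is 9).

minor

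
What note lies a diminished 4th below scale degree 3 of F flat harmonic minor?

Eb

Scale degree 3 of Fb harmonic minor is Abb.
A diminished fourth (4 semitones) below Abb lands on the letter E, giving Eb.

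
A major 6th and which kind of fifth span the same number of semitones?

doubly augmented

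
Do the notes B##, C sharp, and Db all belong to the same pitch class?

B## = pitch class 1 and C# = pitch class 1 and Db = pitch class 1 — the same pitch class, so they are enharmonic equivalents.

Yes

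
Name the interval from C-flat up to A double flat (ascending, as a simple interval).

The letter names run C→A, a span of 5 letter steps, so the interval is some kind of sixth.
Cb to Abb is 8 semitones. A major sixth is 9, so 8 makes it minor.

minor sixth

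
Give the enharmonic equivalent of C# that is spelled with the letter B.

C# is pitch class 1. The letter B alone is pitch class 11.
To reach pitch class 1 from B requires an offset of +2 semitones, i.e. double sharp: B##.

B##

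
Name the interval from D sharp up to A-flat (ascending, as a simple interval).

doubly diminished fifth

Counting letters D–E–F–G–A gives a fifth.
D#→Ab = 5 semitones, 2 narrower than the perfect fifth (7), so doubly diminished.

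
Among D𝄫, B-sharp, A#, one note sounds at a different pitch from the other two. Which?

A#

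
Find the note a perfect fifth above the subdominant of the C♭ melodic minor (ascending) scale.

Cb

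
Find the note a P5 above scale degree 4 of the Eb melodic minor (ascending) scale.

Scale degree 4 of Eb melodic minor (ascending) is Ab.
A perfect fifth (7 semitones) above Ab lands on the letter E, giving Eb.

Eb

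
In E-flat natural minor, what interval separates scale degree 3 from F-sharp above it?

augmented seventh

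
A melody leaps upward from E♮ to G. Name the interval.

The letter names run E→G, a span of 2 letter steps, so the interval is some kind of third.
E to G is 3 semitones. A major third is 4, so 3 makes it minor.

minor third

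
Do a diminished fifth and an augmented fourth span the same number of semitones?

Yes

A diminished fifth spans 6 semitones; an augmented fourth spans 6.
They are enharmonically equivalent.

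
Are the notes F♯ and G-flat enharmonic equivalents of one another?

Yes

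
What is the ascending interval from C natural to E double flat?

diminished third

Counting letters C–D–E gives a third.
C→Ebb = 2 semitones, 2 narrower than the major third (4), so diminished.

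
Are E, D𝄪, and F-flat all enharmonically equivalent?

Yes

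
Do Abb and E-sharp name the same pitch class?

No

Abb is pitch class 7; E# is pitch class 5.
The pitch classes differ (7 vs. 5), so they are not enharmonic equivalents.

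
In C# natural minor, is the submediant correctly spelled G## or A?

A

Each scale degree takes a distinct letter name. Degree 6 of a scale on C must use the letter A.
A and G## are enharmonically the same pitch, but only A uses the letter A, so it is the correct spelling here.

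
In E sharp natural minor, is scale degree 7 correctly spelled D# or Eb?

Each scale degree takes a distinct letter name. Degree 7 of a scale on E must use the letter D.
D# and Eb are enharmonically the same pitch, but only D# uses the letter D, so it is the correct spelling here.

D#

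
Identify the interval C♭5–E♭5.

The letter names run C→E, a span of 2 letter steps, so the interval is some kind of third.
Cb to Eb is 4 semitones. A major third is 4, so 4 makes it major.

major third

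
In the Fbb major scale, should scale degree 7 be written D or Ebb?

Ebb

Each scale degree takes a distinct letter name. Degree 7 of a scale on F must use the letter E.
Ebb and D are enharmonically the same pitch, but only Ebb uses the letter E, so it is the correct spelling here.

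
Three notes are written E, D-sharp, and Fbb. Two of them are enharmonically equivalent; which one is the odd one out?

E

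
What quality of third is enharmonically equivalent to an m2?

A minor second spans 1 semitone.
A third spanning 1 semitone is doubly diminished (the major third is 4).

doubly diminished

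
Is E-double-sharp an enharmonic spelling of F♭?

No

E## is pitch class 6; Fb is pitch class 4.
The pitch classes differ (6 vs. 4), so they are not enharmonic equivalents.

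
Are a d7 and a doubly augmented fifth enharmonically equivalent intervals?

Yes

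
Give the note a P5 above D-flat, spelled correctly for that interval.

Ab

A fifth above D lands on the letter A.
A perfect fifth spans 7 semitones, so Db moves to pitch class 8. On the letter A that is Ab.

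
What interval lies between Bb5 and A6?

Counting letters B–C–D–E–F–G–A gives a seventh.
Bb→A = 11 semitones, exactly the major seventh.

major seventh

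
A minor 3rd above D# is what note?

D up a major third is F#, so the target letter is F.
From D#, a minor third is 3 semitones up: F#.

F#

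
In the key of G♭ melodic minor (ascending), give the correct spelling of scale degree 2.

Degree 2 takes the letter 1 step above G, which is A.
In melodic minor (ascending), degree 2 sits 2 semitones above the tonic. Gb + 2 semitones is pitch class 8, spelled on A as Ab.

Ab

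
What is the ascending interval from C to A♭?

Counting letters C–D–E–F–G–A gives a sixth.
C→Ab = 8 semitones, 1 narrower than the major sixth (9), so minor.

minor sixth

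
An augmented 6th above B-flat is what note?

G#

A sixth above B lands on the letter G.
An augmented sixth spans 10 semitones, so Bb moves to pitch class 8. On the letter G that is G#.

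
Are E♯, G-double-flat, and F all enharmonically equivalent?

Yes

E# = pitch class 5 and Gbb = pitch class 5 and F = pitch class 5 — the same pitch class, so they are enharmonic equivalents.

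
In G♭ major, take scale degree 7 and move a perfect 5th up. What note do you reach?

C

Scale degree 7 of Gb major is F.
A perfect fifth (7 semitones) above F lands on the letter C, giving C.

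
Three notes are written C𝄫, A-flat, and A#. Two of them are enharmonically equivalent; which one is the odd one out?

Ab

In 12-tone equal temperament, enharmonic equivalents share a pitch class. Cbb is pitch class 10; Ab is pitch class 8; A# is pitch class 10.
Cbb and A# share pitch class 10, while Ab is pitch class 8.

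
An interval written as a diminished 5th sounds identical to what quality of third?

A diminished fifth spans 6 semitones.
A third spanning 6 semitones is doubly augmented (the major third is 4).

doubly augmented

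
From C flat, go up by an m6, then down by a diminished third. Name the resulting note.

F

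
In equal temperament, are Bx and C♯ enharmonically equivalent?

Yes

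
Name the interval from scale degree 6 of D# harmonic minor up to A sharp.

major seventh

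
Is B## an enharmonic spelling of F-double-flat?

No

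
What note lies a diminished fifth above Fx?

C#

F up a perfect fifth is C, so the target letter is C.
From F##, a diminished fifth is 6 semitones up: C#.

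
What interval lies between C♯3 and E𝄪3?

augmented third

Counting letters C–D–E gives a third.
C#→E## = 5 semitones, 1 wider than the major third (4), so augmented.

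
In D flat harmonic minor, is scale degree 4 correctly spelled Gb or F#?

Gb

Each scale degree takes a distinct letter name. Degree 4 of a scale on D must use the letter G.
Gb and F# are enharmonically the same pitch, but only Gb uses the letter G, so it is the correct spelling here.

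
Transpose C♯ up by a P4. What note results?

A fourth above C lands on the letter F.
A perfect fourth spans 5 semitones, so C# moves to pitch class 6. On the letter F that is F#.

F#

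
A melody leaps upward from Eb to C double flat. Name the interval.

Counting letters E–F–G–A–B–C gives a sixth.
Eb→Cbb = 7 semitones, 2 narrower than the major sixth (9), so diminished.

diminished sixth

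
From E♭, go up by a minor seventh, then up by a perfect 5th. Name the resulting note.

Ab

A minor seventh up from Eb is Db (letter D, 10 semitones up).
A perfect fifth up from Db is Ab (letter A, 7 semitones up).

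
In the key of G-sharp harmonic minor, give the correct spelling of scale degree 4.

C#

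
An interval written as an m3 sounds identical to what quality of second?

augmented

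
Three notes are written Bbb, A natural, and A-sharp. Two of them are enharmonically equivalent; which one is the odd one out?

A#

In 12-tone equal temperament, enharmonic equivalents share a pitch class. Bbb is pitch class 9; A is pitch class 9; A# is pitch class 10.
Bbb and A share pitch class 9, while A# is pitch class 10.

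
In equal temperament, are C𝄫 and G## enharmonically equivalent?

No

Cbb is pitch class 10; G## is pitch class 9.
The pitch classes differ (10 vs. 9), so they are not enharmonic equivalents.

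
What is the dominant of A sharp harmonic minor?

E#

Degree 5 takes the letter 4 steps above A, which is E.
In harmonic minor, degree 5 sits 7 semitones above the tonic. A# + 7 semitones is pitch class 5, spelled on E as E#.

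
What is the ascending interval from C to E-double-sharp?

doubly augmented third

Counting letters C–D–E gives a third.
C→E## = 6 semitones, 2 wider than the major third (4), so doubly augmented.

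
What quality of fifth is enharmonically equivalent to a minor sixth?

augmented

A minor sixth spans 8 semitones.
A fifth spanning 8 semitones is augmented (the perfect fifth is 7).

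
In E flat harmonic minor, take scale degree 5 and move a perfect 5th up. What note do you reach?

F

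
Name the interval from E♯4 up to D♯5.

minor seventh

Counting letters E–F–G–A–B–C–D gives a seventh.
E#→D# = 10 semitones, 1 narrower than the major seventh (11), so minor.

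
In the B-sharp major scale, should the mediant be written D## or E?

D##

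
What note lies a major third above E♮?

A third above E lands on the letter G.
A major third spans 4 semitones, so E moves to pitch class 8. On the letter G that is G#.

G#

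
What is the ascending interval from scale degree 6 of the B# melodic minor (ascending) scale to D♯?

diminished fifth

Scale degree 6 of B# melodic minor (ascending) is G##.
G## up to D#: letters G→D make it a fifth; 6 semitones makes it diminished.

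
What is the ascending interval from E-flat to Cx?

doubly augmented sixth

The letter names run E→C, a span of 5 letter steps, so the interval is some kind of sixth.
Eb to C## is 11 semitones. A major sixth is 9, so 11 makes it doubly augmented.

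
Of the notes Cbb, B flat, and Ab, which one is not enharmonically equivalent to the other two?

Ab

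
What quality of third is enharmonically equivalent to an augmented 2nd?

An augmented second spans 3 semitones.
A third spanning 3 semitones is minor (the major third is 4).

minor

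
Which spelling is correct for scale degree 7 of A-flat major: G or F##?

Each scale degree takes a distinct letter name. Degree 7 of a scale on A must use the letter G.
G and F## are enharmonically the same pitch, but only G uses the letter G, so it is the correct spelling here.

G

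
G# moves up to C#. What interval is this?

Counting letters G–A–B–C gives a fourth.
G#→C# = 5 semitones, exactly the perfect fourth.

perfect fourth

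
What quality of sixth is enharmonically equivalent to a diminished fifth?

A diminished fifth spans 6 semitones.
A sixth spanning 6 semitones is doubly diminished (the major sixth is 9).

doubly diminished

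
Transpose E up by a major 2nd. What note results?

F#

E up a major second is F#, so the target letter is F.
From E, a major second is 2 semitones up: F#.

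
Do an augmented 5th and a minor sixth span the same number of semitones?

Yes

An augmented fifth spans 8 semitones; a minor sixth spans 8.
They are enharmonically equivalent.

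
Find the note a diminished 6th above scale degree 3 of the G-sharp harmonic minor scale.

Gb

Scale degree 3 of G# harmonic minor is B.
A diminished sixth (7 semitones) above B lands on the letter G, giving Gb.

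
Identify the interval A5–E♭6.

Counting letters A–B–C–D–E gives a fifth.
A→Eb = 6 semitones, 1 narrower than the perfect fifth (7), so diminished.

diminished fifth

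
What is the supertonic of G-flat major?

The Gb major scale runs Gb Ab Bb Cb Db Eb F.
Degree 2 is Ab.

Ab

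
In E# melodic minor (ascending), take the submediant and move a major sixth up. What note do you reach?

The submediant of E# melodic minor (ascending) is C##.
A major sixth (9 semitones) above C## lands on the letter A, giving A##.

A##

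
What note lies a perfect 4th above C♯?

F#

C up a perfect fourth is F, so the target letter is F.
From C#, a perfect fourth is 5 semitones up: F#.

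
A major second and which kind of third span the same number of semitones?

A major second spans 2 semitones.
A third spanning 2 semitones is diminished (the major third is 4).

diminished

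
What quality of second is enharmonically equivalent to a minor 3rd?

A minor third spans 3 semitones.
A second spanning 3 semitones is augmented (the major second is 2).

augmented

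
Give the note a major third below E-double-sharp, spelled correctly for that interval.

C##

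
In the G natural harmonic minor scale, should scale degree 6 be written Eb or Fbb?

Each scale degree takes a distinct letter name. Degree 6 of a scale on G must use the letter E.
Eb and Fbb are enharmonically the same pitch, but only Eb uses the letter E, so it is the correct spelling here.

Eb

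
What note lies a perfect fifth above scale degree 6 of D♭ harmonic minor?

Scale degree 6 of Db harmonic minor is Bbb.
A perfect fifth (7 semitones) above Bbb lands on the letter F, giving Fb.

Fb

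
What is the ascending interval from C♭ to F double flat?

Counting letters C–D–E–F gives a fourth.
Cb→Fbb = 4 semitones, 1 narrower than the perfect fourth (5), so diminished.

diminished fourth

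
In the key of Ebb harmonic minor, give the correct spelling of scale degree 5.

Bbb

The Ebb harmonic minor scale runs Ebb Fb Gbb Abb Bbb Cbb Db.
Degree 5 is Bbb.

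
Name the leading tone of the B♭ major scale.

Degree 7 takes the letter 6 steps above B, which is A.
In major, degree 7 sits 11 semitones above the tonic. Bb + 11 semitones is pitch class 9, spelled on A as A.

A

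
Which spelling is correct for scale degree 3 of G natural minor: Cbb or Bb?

Each scale degree takes a distinct letter name. Degree 3 of a scale on G must use the letter B.
Bb and Cbb are enharmonically the same pitch, but only Bb uses the letter B, so it is the correct spelling here.

Bb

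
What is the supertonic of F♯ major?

G#

The F# major scale runs F# G# A# B C# D# E#.
Degree 2 is G#.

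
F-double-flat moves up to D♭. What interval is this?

augmented sixth

The letter names run F→D, a span of 5 letter steps, so the interval is some kind of sixth.
Fbb to Db is 10 semitones. A major sixth is 9, so 10 makes it augmented.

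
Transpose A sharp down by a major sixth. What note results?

A sixth below A lands on the letter C.
A major sixth spans 9 semitones, so A# moves to pitch class 1. On the letter C that is C#.

C#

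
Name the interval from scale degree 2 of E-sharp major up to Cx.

perfect fifth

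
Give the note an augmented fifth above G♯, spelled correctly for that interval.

D##

A fifth above G lands on the letter D.
An augmented fifth spans 8 semitones, so G# moves to pitch class 4. On the letter D that is D##.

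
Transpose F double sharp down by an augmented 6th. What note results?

A

F down a major sixth is Ab, so the target letter is A.
From F##, an augmented sixth is 10 semitones down: A.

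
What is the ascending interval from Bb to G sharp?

augmented sixth

The letter names run B→G, a span of 5 letter steps, so the interval is some kind of sixth.
Bb to G# is 10 semitones. A major sixth is 9, so 10 makes it augmented.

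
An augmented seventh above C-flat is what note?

B

C up a major seventh is B, so the target letter is B.
From Cb, an augmented seventh is 12 semitones up: B.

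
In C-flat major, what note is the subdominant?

Fb

The Cb major scale runs Cb Db Eb Fb Gb Ab Bb.
Degree 4 is Fb.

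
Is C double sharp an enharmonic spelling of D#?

No

Two spellings are enharmonically equivalent only if they share a pitch class.
Here C## → 2, D# → 3; 2 ≠ 3, so they are not.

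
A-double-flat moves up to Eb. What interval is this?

Counting letters A–B–C–D–E gives a fifth.
Abb→Eb = 8 semitones, 1 wider than the perfect fifth (7), so augmented.

augmented fifth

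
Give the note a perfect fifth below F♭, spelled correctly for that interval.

Bbb

F down a perfect fifth is Bb, so the target letter is B.
From Fb, a perfect fifth is 7 semitones down: Bbb.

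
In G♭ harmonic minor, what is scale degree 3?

Bbb

Degree 3 takes the letter 2 steps above G, which is B.
In harmonic minor, degree 3 sits 3 semitones above the tonic. Gb + 3 semitones is pitch class 9, spelled on B as Bbb.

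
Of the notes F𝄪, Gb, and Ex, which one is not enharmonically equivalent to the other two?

F##

In 12-tone equal temperament, enharmonic equivalents share a pitch class. F## is pitch class 7; Gb is pitch class 6; E## is pitch class 6.
Gb and E## share pitch class 6, while F## is pitch class 7.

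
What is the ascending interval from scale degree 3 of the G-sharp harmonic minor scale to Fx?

augmented fifth

Scale degree 3 of G# harmonic minor is B.
B up to F##: letters B→F make it a fifth; 8 semitones makes it augmented.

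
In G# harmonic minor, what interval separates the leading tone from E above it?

diminished seventh

The leading tone of G# harmonic minor is F##.
F## up to E: letters F→E make it a seventh; 9 semitones makes it diminished.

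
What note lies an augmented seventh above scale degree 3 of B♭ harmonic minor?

Scale degree 3 of Bb harmonic minor is Db.
An augmented seventh (12 semitones) above Db lands on the letter C, giving C#.

C#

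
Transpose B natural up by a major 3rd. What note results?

B up a major third is D#, so the target letter is D.
From B, a major third is 4 semitones up: D#.

D#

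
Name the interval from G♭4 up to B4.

augmented third

The letter names run G→B, a span of 2 letter steps, so the interval is some kind of third.
Gb to B is 5 semitones. A major third is 4, so 5 makes it augmented.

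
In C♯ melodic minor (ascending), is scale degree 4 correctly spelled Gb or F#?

F#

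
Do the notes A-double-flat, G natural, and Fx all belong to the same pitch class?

Abb = pitch class 7 and G = pitch class 7 and F## = pitch class 7 — the same pitch class, so they are enharmonic equivalents.

Yes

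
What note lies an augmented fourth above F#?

B#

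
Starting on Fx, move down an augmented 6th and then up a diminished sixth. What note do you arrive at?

An augmented sixth down from F## is A (letter A, 10 semitones down).
A diminished sixth up from A is Fb (letter F, 7 semitones up).

Fb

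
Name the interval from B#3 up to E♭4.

The letter names run B→E, a span of 3 letter steps, so the interval is some kind of fourth.
B# to Eb is 3 semitones. A perfect fourth is 5, so 3 makes it doubly diminished.

doubly diminished fourth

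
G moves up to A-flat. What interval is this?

Counting letters G–A gives a second.
G→Ab = 1 semitone, 1 narrower than the major second (2), so minor.

minor second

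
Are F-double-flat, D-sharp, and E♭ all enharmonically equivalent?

Yes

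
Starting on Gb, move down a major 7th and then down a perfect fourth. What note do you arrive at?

A major seventh down from Gb is Abb (letter A, 11 semitones down).
A perfect fourth down from Abb is Ebb (letter E, 5 semitones down).

Ebb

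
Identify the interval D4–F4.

Counting letters D–E–F gives a third.
D→F = 3 semitones, 1 narrower than the major third (4), so minor.

minor third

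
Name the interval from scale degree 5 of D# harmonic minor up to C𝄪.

major third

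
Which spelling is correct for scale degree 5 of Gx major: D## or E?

D##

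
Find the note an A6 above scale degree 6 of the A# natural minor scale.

D##

Scale degree 6 of A# natural minor is F#.
An augmented sixth (10 semitones) above F# lands on the letter D, giving D##.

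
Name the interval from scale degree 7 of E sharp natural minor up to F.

diminished third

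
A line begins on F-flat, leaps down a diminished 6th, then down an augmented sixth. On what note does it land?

A diminished sixth down from Fb is A (letter A, 7 semitones down).
An augmented sixth down from A is Cb (letter C, 10 semitones down).

Cb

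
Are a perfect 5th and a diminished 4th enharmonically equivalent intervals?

No

A perfect fifth spans 7 semitones; a diminished fourth spans 4.
The spans differ, so they are not enharmonic equivalents.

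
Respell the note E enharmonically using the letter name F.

Fb

Plain F sits 1 semitone above E, so on the letter F the same pitch needs a flat: Fb.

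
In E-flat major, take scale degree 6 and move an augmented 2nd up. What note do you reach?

Scale degree 6 of Eb major is C.
An augmented second (3 semitones) above C lands on the letter D, giving D#.

D#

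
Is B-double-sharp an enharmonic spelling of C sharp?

B## is pitch class 1; C# is pitch class 1.
All spellings map to pitch class 1, so they are enharmonically equivalent.

Yes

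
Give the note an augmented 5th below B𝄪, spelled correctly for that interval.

E#

A fifth below B lands on the letter E.
An augmented fifth spans 8 semitones, so B## moves to pitch class 5. On the letter E that is E#.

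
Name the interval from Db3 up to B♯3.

Counting letters D–E–F–G–A–B gives a sixth.
Db→B# = 11 semitones, 2 wider than the major sixth (9), so doubly augmented.

doubly augmented sixth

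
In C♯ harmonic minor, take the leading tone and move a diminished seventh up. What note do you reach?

The leading tone of C# harmonic minor is B#.
A diminished seventh (9 semitones) above B# lands on the letter A, giving A.

A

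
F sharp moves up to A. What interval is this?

minor third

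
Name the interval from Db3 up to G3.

Counting letters D–E–F–G gives a fourth.
Db→G = 6 semitones, 1 wider than the perfect fourth (5), so augmented.

augmented fourth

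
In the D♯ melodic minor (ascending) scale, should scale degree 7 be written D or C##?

C##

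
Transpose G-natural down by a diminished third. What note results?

E#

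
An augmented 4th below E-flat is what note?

E down a perfect fourth is B, so the target letter is B.
From Eb, an augmented fourth is 6 semitones down: Bbb.

Bbb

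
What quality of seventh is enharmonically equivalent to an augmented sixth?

An augmented sixth spans 10 semitones.
A seventh spanning 10 semitones is minor (the major seventh is 11).

minor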